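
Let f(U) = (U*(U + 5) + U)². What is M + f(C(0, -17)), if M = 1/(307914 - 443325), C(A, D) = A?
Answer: -1/135411 ≈ -7.3849e-6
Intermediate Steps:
f(U) = (U + U*(5 + U))² (f(U) = (U*(5 + U) + U)² = (U + U*(5 + U))²)
M = -1/135411 (M = 1/(-135411) = -1/135411 ≈ -7.3849e-6)
M + f(C(0, -17)) = -1/135411 + 0²*(6 + 0)² = -1/135411 + 0*6² = -1/135411 + 0*36 = -1/135411 + 0 = -1/135411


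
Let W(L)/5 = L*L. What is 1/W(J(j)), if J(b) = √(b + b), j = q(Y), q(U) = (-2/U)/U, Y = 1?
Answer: -1/20 ≈ -0.050000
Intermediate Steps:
q(U) = -2/U²
j = -2 (j = -2/1² = -2*1 = -2)
J(b) = √2*√b (J(b) = √(2*b) = √2*√b)
W(L) = 5*L² (W(L) = 5*(L*L) = 5*L²)
1/W(J(j)) = 1/(5*(√2*√(-2))²) = 1/(5*(√2*(I*√2))²) = 1/(5*(2*I)²) = 1/(5*(-4)) = 1/(-20) = -1/20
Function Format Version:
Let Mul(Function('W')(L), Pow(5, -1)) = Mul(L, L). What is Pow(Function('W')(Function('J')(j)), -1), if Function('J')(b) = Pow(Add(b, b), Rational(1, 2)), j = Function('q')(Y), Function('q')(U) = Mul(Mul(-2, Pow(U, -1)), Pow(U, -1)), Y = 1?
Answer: Rational(-1, 20) ≈ -0.050000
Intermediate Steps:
Function('q')(U) = Mul(-2, Pow(U, -2))
j = -2 (j = Mul(-2, Pow(1, -2)) = Mul(-2, 1) = -2)
Function('J')(b) = Mul(Pow(2, Rational(1, 2)), Pow(b, Rational(1, 2))) (Function('J')(b) = Pow(Mul(2, b), Rational(1, 2)) = Mul(Pow(2, Rational(1, 2)), Pow(b, Rational(1, 2))))
Function('W')(L) = Mul(5, Pow(L, 2)) (Function('W')(L) = Mul(5, Mul(L, L)) = Mul(5, Pow(L, 2)))
Pow(Function('W')(Function('J')(j)), -1) = Pow(Mul(5, Pow(Mul(Pow(2, Rational(1, 2)), Pow(-2, Rational(1, 2))), 2)), -1) = Pow(Mul(5, Pow(Mul(Pow(2, Rational(1, 2)), Mul(I, Pow(2, Rational(1, 2)))), 2)), -1) = Pow(Mul(5, Pow(Mul(2, I), 2)), -1) = Pow(Mul(5, -4), -1) = Pow(-20, -1) = Rational(-1, 20)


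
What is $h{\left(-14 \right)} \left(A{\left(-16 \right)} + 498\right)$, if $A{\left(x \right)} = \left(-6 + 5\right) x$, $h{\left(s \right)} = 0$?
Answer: $0$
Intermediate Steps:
$A{\left(x \right)} = - x$
$h{\left(-14 \right)} \left(A{\left(-16 \right)} + 498\right) = 0 \left(\left(-1\right) \left(-16\right) + 498\right) = 0 \left(16 + 498\right) = 0 \cdot 514 = 0$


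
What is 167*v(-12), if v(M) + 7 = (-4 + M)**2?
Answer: 41583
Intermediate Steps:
v(M) = -7 + (-4 + M)**2
167*v(-12) = 167*(-7 + (-4 - 12)**2) = 167*(-7 + (-16)**2) = 167*(-7 + 256) = 167*249 = 41583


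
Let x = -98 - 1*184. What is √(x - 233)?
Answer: I*√515 ≈ 22.694*I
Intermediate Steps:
x = -282 (x = -98 - 184 = -282)
√(x - 233) = √(-282 - 233) = √(-515) = I*√515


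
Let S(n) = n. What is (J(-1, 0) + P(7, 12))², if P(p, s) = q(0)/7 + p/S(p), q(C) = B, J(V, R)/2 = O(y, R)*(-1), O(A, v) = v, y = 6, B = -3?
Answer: 16/49 ≈ 0.32653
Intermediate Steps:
J(V, R) = -2*R (J(V, R) = 2*(R*(-1)) = 2*(-R) = -2*R)
q(C) = -3
P(p, s) = 4/7 (P(p, s) = -3/7 + p/p = -3*⅐ + 1 = -3/7 + 1 = 4/7)
(J(-1, 0) + P(7, 12))² = (-2*0 + 4/7)² = (0 + 4/7)² = (4/7)² = 16/49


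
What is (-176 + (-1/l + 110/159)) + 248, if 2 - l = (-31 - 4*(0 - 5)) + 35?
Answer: 254435/3498 ≈ 72.737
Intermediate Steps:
l = -22 (l = 2 - ((-31 - 4*(0 - 5)) + 35) = 2 - ((-31 - 4*(-5)) + 35) = 2 - ((-31 + 20) + 35) = 2 - (-11 + 35) = 2 - 1*24 = 2 - 24 = -22)
(-176 + (-1/l + 110/159)) + 248 = (-176 + (-1/(-22) + 110/159)) + 248 = (-176 + (-1*(-1/22) + 110*(1/159))) + 248 = (-176 + (1/22 + 110/159)) + 248 = (-176 + 2579/3498) + 248 = -613069/3498 + 248 = 254435/3498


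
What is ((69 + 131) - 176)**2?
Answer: 576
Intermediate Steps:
((69 + 131) - 176)**2 = (200 - 176)**2 = 24**2 = 576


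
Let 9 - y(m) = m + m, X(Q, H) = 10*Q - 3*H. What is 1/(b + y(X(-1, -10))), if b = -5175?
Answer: -1/5206 ≈ -0.00019209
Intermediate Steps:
X(Q, H) = -3*H + 10*Q
y(m) = 9 - 2*m (y(m) = 9 - (m + m) = 9 - 2*m)
1/(b + y(X(-1, -10))) = 1/(-5175 + (9 - 2*(-3*(-10) + 10*(-1)))) = 1/(-5175 + (9 - 2*(30 - 10))) = 1/(-5175 + (9 - 2*20)) = 1/(-5175 + (9 - 40)) = 1/(-5175 - 31) = 1/(-5206) = -1/5206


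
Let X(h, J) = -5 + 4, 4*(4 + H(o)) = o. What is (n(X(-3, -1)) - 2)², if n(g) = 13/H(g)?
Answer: 7396/289 ≈ 25.592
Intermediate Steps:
H(o) = -4 + o/4
X(h, J) = -1
n(g) = 13/(-4 + g/4)
(n(X(-3, -1)) - 2)² = (52/(-16 - 1) - 2)² = (52/(-17) - 2)² = (52*(-1/17) - 2)² = (-52/17 - 2)² = (-86/17)² = 7396/289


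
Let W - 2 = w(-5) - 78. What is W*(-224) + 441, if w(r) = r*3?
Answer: 20825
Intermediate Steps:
w(r) = 3*r
W = -91 (W = 2 + (3*(-5) - 78) = 2 + (-15 - 78) = 2 - 93 = -91)
W*(-224) + 441 = -91*(-224) + 441 = 20384 + 441 = 20825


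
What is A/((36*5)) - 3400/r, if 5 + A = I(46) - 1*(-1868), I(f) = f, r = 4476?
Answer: 661057/67140 ≈ 9.8459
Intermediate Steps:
A = 1909 (A = -5 + (46 - 1*(-1868)) = -5 + (46 + 1868) = -5 + 1914 = 1909)
A/((36*5)) - 3400/r = 1909/((36*5)) - 3400/4476 = 1909/180 - 3400*1/4476 = 1909*(1/180) - 850/1119 = 1909/180 - 850/1119 = 661057/67140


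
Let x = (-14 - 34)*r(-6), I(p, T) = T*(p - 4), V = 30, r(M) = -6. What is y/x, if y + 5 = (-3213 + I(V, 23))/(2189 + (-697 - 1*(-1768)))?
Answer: -1261/62592 ≈ -0.020146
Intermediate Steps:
I(p, T) = T*(-4 + p)
x = 288 (x = (-14 - 34)*(-6) = -48*(-6) = 288)
y = -3783/652 (y = -5 + (-3213 + 23*(-4 + 30))/(2189 + (-697 - 1*(-1768))) = -5 + (-3213 + 23*26)/(2189 + (-697 + 1768)) = -5 + (-3213 + 598)/(2189 + 1071) = -5 - 2615/3260 = -5 - 2615*1/3260 = -5 - 523/652 = -3783/652 ≈ -5.8021)
y/x = -3783/652/288 = -3783/652*1/288 = -1261/62592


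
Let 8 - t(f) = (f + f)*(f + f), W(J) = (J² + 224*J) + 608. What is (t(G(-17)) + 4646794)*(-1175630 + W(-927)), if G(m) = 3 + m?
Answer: -2431451706138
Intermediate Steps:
W(J) = 608 + J² + 224*J
t(f) = 8 - 4*f² (t(f) = 8 - (f + f)*(f + f) = 8 - 2*f*2*f = 8 - 4*f²)
(t(G(-17)) + 4646794)*(-1175630 + W(-927)) = ((8 - 4*(3 - 17)²) + 4646794)*(-1175630 + (608 + (-927)² + 224*(-927))) = ((8 - 4*(-14)²) + 4646794)*(-1175630 + (608 + 859329 - 207648)) = ((8 - 4*196) + 4646794)*(-1175630 + 652289) = ((8 - 784) + 4646794)*(-523341) = (-776 + 4646794)*(-523341) = 4646018*(-523341) = -2431451706138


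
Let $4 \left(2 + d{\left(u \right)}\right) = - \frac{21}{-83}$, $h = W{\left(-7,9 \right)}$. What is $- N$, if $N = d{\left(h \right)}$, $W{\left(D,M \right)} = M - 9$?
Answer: $\frac{643}{332} \approx 1.9367$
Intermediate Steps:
$W{\left(D,M \right)} = -9 + M$
$h = 0$ ($h = -9 + 9 = 0$)
$d{\left(u \right)} = - \frac{643}{332}$ ($d{\left(u \right)} = -2 + \frac{\left(-21\right) \frac{1}{-83}}{4} = -2 + \frac{\left(-21\right) \left(- \frac{1}{83}\right)}{4} = -2 + \frac{1}{4} \cdot \frac{21}{83} = -2 + \frac{21}{332} = - \frac{643}{332}$)
$N = - \frac{643}{332} \approx -1.9367$
$- N = \left(-1\right) \left(- \frac{643}{332}\right) = \frac{643}{332}$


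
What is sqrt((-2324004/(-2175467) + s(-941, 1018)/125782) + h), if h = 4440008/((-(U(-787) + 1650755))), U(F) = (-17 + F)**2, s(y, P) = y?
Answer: 3*I*sqrt(38283521967266651967940199415536286)/628585445190541174 ≈ 0.93382*I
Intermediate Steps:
h = -4440008/2297171 (h = 4440008/((-((-17 - 787)**2 + 1650755))) = 4440008/((-((-804)**2 + 1650755))) = 4440008/((-(646416 + 1650755))) = 4440008/((-1*2297171)) = 4440008/(-2297171) = 4440008*(-1/2297171) = -4440008/2297171 ≈ -1.9328)
sqrt((-2324004/(-2175467) + s(-941, 1018)/125782) + h) = sqrt((-2324004/(-2175467) - 941/125782) - 4440008/2297171) = sqrt((-2324004*(-1/2175467) - 941*1/125782) - 4440008/2297171) = sqrt((2324004/2175467 - 941/125782) - 4440008/2297171) = sqrt(290270756681/273634590194 - 4440008/2297171) = sqrt(-548138205142432101/628585445190541174) = 3*I*sqrt(38283521967266651967940199415536286)/628585445190541174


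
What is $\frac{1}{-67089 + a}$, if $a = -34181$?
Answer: $- \frac{1}{101270} \approx -9.8746 \cdot 10^{-6}$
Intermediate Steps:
$\frac{1}{-67089 + a} = \frac{1}{-67089 - 34181} = \frac{1}{-101270} = - \frac{1}{101270}$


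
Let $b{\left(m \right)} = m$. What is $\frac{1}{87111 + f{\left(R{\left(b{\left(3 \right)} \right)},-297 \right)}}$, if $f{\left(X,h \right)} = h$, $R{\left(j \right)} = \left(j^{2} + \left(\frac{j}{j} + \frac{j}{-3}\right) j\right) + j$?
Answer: $\frac{1}{86814} \approx 1.1519 \cdot 10^{-5}$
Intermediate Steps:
$R{\left(j \right)} = j + j^{2} + j \left(1 - \frac{j}{3}\right)$ ($R{\left(j \right)} = \left(j^{2} + \left(1 + j \left(- \frac{1}{3}\right)\right) j\right) + j = \left(j^{2} + \left(1 - \frac{j}{3}\right) j\right) + j = \left(j^{2} + j \left(1 - \frac{j}{3}\right)\right) + j = j + j^{2} + j \left(1 - \frac{j}{3}\right)$)
$\frac{1}{87111 + f{\left(R{\left(b{\left(3 \right)} \right)},-297 \right)}} = \frac{1}{87111 - 297} = \frac{1}{86814}$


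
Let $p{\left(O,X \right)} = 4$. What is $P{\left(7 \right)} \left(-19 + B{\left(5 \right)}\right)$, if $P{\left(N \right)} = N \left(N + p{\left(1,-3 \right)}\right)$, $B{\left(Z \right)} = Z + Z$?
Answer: $-693$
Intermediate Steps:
$B{\left(Z \right)} = 2 Z$
$P{\left(N \right)} = N \left(4 + N\right)$ ($P{\left(N \right)} = N \left(N + 4\right) = N \left(4 + N\right)$)
$P{\left(7 \right)} \left(-19 + B{\left(5 \right)}\right) = 7 \left(4 + 7\right) \left(-19 + 2 \cdot 5\right) = 7 \cdot 11 \left(-19 + 10\right) = 77 \left(-9\right) = -693$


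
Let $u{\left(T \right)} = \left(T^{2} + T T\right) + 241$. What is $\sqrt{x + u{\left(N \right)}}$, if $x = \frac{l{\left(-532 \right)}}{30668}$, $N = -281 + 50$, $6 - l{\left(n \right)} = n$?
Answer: $\frac{\sqrt{25150380749274}}{15334} \approx 327.05$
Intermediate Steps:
$l{\left(n \right)} = 6 - n$
$N = -231$
$x = \frac{269}{15334}$ ($x = \frac{6 - -532}{30668} = \left(6 + 532\right) \frac{1}{30668} = 538 \cdot \frac{1}{30668} = \frac{269}{15334} \approx 0.017543$)
$u{\left(T \right)} = 241 + 2 T^{2}$ ($u{\left(T \right)} = \left(T^{2} + T^{2}\right) + 241 = 2 T^{2} + 241 = 241 + 2 T^{2}$)
$\sqrt{x + u{\left(N \right)}} = \sqrt{\frac{269}{15334} + \left(241 + 2 \left(-231\right)^{2}\right)} = \sqrt{\frac{269}{15334} + \left(241 + 2 \cdot 53361\right)} = \sqrt{\frac{269}{15334} + \left(241 + 106722\right)} = \sqrt{\frac{269}{15334} + 106963} = \sqrt{\frac{1640170911}{15334}} = \frac{\sqrt{25150380749274}}{15334}$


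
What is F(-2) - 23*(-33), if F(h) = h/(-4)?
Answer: 1519/2 ≈ 759.50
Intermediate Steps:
F(h) = -h/4 (F(h) = h*(-¼) = -h/4)
F(-2) - 23*(-33) = -¼*(-2) - 23*(-33) = ½ + 759 = 1519/2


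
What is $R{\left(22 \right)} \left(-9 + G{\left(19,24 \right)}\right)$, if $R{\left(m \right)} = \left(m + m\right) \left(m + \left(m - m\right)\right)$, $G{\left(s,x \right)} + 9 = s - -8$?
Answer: $8712$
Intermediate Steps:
$G{\left(s,x \right)} = -1 + s$ ($G{\left(s,x \right)} = -9 + \left(s - -8\right) = -9 + \left(s + 8\right) = -9 + \left(8 + s\right) = -1 + s$)
$R{\left(m \right)} = 2 m^{2}$ ($R{\left(m \right)} = 2 m \left(m + 0\right) = 2 m m = 2 m^{2}$)
$R{\left(22 \right)} \left(-9 + G{\left(19,24 \right)}\right) = 2 \cdot 22^{2} \left(-9 + \left(-1 + 19\right)\right) = 2 \cdot 484 \left(-9 + 18\right) = 968 \cdot 9 = 8712$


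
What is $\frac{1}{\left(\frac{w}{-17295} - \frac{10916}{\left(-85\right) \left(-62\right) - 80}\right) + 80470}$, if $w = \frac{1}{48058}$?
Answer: $\frac{9586081202}{771371792154909} \approx 1.2427 \cdot 10^{-5}$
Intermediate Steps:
$w = \frac{1}{48058} \approx 2.0808 \cdot 10^{-5}$
$\frac{1}{\left(\frac{w}{-17295} - \frac{10916}{\left(-85\right) \left(-62\right) - 80}\right) + 80470} = \frac{1}{\left(\frac{1}{48058 \left(-17295\right)} - \frac{10916}{\left(-85\right) \left(-62\right) - 80}\right) + 80470} = \frac{1}{\left(\frac{1}{48058} \left(- \frac{1}{17295}\right) - \frac{10916}{5270 - 80}\right) + 80470} = \frac{1}{\left(- \frac{1}{831163110} - \frac{10916}{5190}\right) + 80470} = \frac{1}{\left(- \frac{1}{831163110} - \frac{5458}{2595}\right) + 80470} = \frac{1}{- \frac{20162170031}{9586081202} + 80470} = \frac{1}{\frac{771371792154909}{9586081202}} = \frac{9586081202}{771371792154909}$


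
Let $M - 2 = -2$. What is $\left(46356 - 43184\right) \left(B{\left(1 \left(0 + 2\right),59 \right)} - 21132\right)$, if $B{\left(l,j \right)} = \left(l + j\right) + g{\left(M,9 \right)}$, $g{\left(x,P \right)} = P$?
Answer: $-66808664$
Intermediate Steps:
$M = 0$ ($M = 2 - 2 = 0$)
$B{\left(l,j \right)} = 9 + j + l$ ($B{\left(l,j \right)} = \left(l + j\right) + 9 = \left(j + l\right) + 9 = 9 + j + l$)
$\left(46356 - 43184\right) \left(B{\left(1 \left(0 + 2\right),59 \right)} - 21132\right) = \left(46356 - 43184\right) \left(\left(9 + 59 + 1 \left(0 + 2\right)\right) - 21132\right) = 3172 \left(\left(9 + 59 + 1 \cdot 2\right) - 21132\right) = 3172 \left(\left(9 + 59 + 2\right) - 21132\right) = 3172 \left(70 - 21132\right) = 3172 \left(-21062\right) = -66808664$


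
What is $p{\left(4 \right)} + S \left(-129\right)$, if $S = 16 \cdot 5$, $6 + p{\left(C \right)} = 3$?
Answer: $-10323$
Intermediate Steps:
$p{\left(C \right)} = -3$ ($p{\left(C \right)} = -6 + 3 = -3$)
$S = 80$
$p{\left(4 \right)} + S \left(-129\right) = -3 + 80 \left(-129\right) = -3 - 10320 = -10323$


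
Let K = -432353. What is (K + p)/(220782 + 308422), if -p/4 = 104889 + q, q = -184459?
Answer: -114073/529204 ≈ -0.21556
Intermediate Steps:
p = 318280 (p = -4*(104889 - 184459) = -4*(-79570) = 318280)
(K + p)/(220782 + 308422) = (-432353 + 318280)/(220782 + 308422) = -114073/529204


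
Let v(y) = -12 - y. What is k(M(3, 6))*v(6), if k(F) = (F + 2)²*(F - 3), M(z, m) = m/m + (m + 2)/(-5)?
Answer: 15876/125 ≈ 127.01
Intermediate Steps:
M(z, m) = ⅗ - m/5 (M(z, m) = 1 + (2 + m)*(-⅕) = 1 + (-⅖ - m/5) = ⅗ - m/5)
k(F) = (2 + F)²*(-3 + F)
k(M(3, 6))*v(6) = ((2 + (⅗ - ⅕*6))²*(-3 + (⅗ - ⅕*6)))*(-12 - 1*6) = ((2 + (⅗ - 6/5))²*(-3 + (⅗ - 6/5)))*(-12 - 6) = ((2 - ⅗)²*(-3 - ⅗))*(-18) = ((7/5)²*(-18/5))*(-18) = ((49/25)*(-18/5))*(-18) = -882/125*(-18) = 15876/125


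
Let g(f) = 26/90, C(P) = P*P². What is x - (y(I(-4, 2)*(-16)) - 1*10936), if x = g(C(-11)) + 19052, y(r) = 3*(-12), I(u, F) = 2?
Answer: 1351093/45 ≈ 30024.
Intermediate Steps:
C(P) = P³
y(r) = -36
g(f) = 13/45 (g(f) = 26*(1/90) = 13/45)
x = 857353/45 (x = 13/45 + 19052 = 857353/45 ≈ 19052.)
x - (y(I(-4, 2)*(-16)) - 1*10936) = 857353/45 - (-36 - 1*10936) = 857353/45 - (-36 - 10936) = 857353/45 - 1*(-10972) = 857353/45 + 10972 = 1351093/45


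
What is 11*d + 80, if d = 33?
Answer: 443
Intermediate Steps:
11*d + 80 = 11*33 + 80 = 363 + 80 = 443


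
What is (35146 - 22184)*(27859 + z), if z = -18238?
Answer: 124707402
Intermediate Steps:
(35146 - 22184)*(27859 + z) = (35146 - 22184)*(27859 - 18238) = 12962*9621 = 124707402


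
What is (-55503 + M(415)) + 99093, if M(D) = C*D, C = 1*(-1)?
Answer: 43175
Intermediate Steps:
C = -1
M(D) = -D
(-55503 + M(415)) + 99093 = (-55503 - 1*415) + 99093 = (-55503 - 415) + 99093 = -55918 + 99093 = 43175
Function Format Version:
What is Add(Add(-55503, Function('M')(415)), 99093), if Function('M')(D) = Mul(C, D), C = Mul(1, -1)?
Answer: 43175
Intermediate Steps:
C = -1
Function('M')(D) = Mul(-1, D)
Add(Add(-55503, Function('M')(415)), 99093) = Add(Add(-55503, Mul(-1, 415)), 99093) = Add(Add(-55503, -415), 99093) = Add(-55918, 99093) = 43175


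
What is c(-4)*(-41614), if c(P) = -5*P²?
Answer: 3329120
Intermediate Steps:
c(-4)*(-41614) = -5*(-4)²*(-41614) = -5*16*(-41614) = -80*(-41614) = 3329120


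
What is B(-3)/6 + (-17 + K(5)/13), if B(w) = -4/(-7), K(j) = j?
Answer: -4510/273 ≈ -16.520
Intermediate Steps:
B(w) = 4/7 (B(w) = -4*(-1/7) = 4/7)
B(-3)/6 + (-17 + K(5)/13) = (4/7)/6 + (-17 + 5/13) = (4/7)*(1/6) + (-17 + 5*(1/13)) = 2/21 + (-17 + 5/13) = 2/21 - 216/13 = -4510/273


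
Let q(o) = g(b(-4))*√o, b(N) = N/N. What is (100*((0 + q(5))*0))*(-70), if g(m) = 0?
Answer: 0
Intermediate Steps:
b(N) = 1
q(o) = 0 (q(o) = 0*√o = 0)
(100*((0 + q(5))*0))*(-70) = (100*((0 + 0)*0))*(-70) = (100*(0*0))*(-70) = (100*0)*(-70) = 0*(-70) = 0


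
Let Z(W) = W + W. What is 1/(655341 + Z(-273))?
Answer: 1/654795 ≈ 1.5272e-6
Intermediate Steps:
Z(W) = 2*W
1/(655341 + Z(-273)) = 1/(655341 + 2*(-273)) = 1/(655341 - 546) = 1/654795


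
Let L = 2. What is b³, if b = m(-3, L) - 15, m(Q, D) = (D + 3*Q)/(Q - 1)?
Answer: -148877/64 ≈ -2326.2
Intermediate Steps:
m(Q, D) = (D + 3*Q)/(-1 + Q)
b = -53/4 (b = (2 + 3*(-3))/(-1 - 3) - 15 = (2 - 9)/(-4) - 15 = -¼*(-7) - 15 = 7/4 - 15 = -53/4 ≈ -13.250)
b³ = (-53/4)³ = -148877/64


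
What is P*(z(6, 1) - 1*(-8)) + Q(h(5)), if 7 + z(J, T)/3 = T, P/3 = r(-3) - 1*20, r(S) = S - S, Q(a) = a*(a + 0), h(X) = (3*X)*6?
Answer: 8700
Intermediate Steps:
h(X) = 18*X
Q(a) = a**2 (Q(a) = a*a = a**2)
r(S) = 0
P = -60 (P = 3*(0 - 1*20) = 3*(0 - 20) = 3*(-20) = -60)
z(J, T) = -21 + 3*T
P*(z(6, 1) - 1*(-8)) + Q(h(5)) = -60*((-21 + 3*1) - 1*(-8)) + (18*5)**2 = -60*((-21 + 3) + 8) + 90**2 = -60*(-18 + 8) + 8100 = -60*(-10) + 8100 = 600 + 8100 = 8700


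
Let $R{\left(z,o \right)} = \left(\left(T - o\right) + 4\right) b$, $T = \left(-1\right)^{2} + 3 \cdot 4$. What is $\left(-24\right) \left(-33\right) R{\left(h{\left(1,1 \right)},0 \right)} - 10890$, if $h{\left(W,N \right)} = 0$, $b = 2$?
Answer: $16038$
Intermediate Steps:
$T = 13$ ($T = 1 + 12 = 13$)
$R{\left(z,o \right)} = 34 - 2 o$ ($R{\left(z,o \right)} = \left(\left(13 - o\right) + 4\right) 2 = \left(17 - o\right) 2 = 34 - 2 o$)
$\left(-24\right) \left(-33\right) R{\left(h{\left(1,1 \right)},0 \right)} - 10890 = \left(-24\right) \left(-33\right) \left(34 - 0\right) - 10890 = 792 \left(34 + 0\right) - 10890 = 792 \cdot 34 - 10890 = 26928 - 10890 = 16038$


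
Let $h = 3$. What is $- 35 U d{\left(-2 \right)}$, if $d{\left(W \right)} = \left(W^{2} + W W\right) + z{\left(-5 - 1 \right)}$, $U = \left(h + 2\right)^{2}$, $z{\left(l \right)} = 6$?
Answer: $-12250$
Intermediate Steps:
$U = 25$ ($U = \left(3 + 2\right)^{2} = 5^{2} = 25$)
$d{\left(W \right)} = 6 + 2 W^{2}$ ($d{\left(W \right)} = \left(W^{2} + W W\right) + 6 = \left(W^{2} + W^{2}\right) + 6 = 2 W^{2} + 6 = 6 + 2 W^{2}$)
$- 35 U d{\left(-2 \right)} = \left(-35\right) 25 \left(6 + 2 \left(-2\right)^{2}\right) = - 875 \left(6 + 2 \cdot 4\right) = - 875 \left(6 + 8\right) = \left(-875\right) 14 = -12250$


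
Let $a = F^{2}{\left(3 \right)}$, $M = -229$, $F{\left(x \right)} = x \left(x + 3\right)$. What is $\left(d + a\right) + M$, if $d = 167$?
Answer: $262$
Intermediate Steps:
$F{\left(x \right)} = x \left(3 + x\right)$
$a = 324$ ($a = \left(3 \left(3 + 3\right)\right)^{2} = \left(3 \cdot 6\right)^{2} = 18^{2} = 324$)
$\left(d + a\right) + M = \left(167 + 324\right) - 229 = 491 - 229 = 262$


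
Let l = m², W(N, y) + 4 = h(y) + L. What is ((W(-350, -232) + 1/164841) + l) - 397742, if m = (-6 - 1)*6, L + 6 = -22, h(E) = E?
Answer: -65316927521/164841 ≈ -3.9624e+5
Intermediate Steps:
L = -28 (L = -6 - 22 = -28)
W(N, y) = -32 + y (W(N, y) = -4 + (y - 28) = -4 + (-28 + y) = -32 + y)
m = -42 (m = -7*6 = -42)
l = 1764 (l = (-42)² = 1764)
((W(-350, -232) + 1/164841) + l) - 397742 = (((-32 - 232) + 1/164841) + 1764) - 397742 = ((-264 + 1/164841) + 1764) - 397742 = (-43518023/164841 + 1764) - 397742 = 247261501/164841 - 397742 = -65316927521/164841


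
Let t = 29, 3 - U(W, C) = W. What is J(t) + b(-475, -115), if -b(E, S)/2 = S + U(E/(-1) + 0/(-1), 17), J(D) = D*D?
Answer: 2015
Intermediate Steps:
U(W, C) = 3 - W
J(D) = D²
b(E, S) = -6 - 2*E - 2*S (b(E, S) = -2*(S + (3 - (E/(-1) + 0/(-1)))) = -2*(S + (3 - (E*(-1) + 0*(-1)))) = -2*(S + (3 - (-E + 0))) = -2*(S + (3 - (-1)*E)) = -2*(S + (3 + E)) = -2*(3 + E + S) = -6 - 2*E - 2*S)
J(t) + b(-475, -115) = 29² + (-6 - 2*(-475) - 2*(-115)) = 841 + (-6 + 950 + 230) = 841 + 1174 = 2015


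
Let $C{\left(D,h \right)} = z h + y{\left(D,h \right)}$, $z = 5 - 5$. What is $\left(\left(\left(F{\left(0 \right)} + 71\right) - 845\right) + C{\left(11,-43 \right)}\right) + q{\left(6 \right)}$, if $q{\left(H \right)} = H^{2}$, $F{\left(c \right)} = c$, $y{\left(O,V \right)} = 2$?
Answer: $-736$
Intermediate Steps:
$z = 0$
$C{\left(D,h \right)} = 2$ ($C{\left(D,h \right)} = 0 h + 2 = 0 + 2 = 2$)
$\left(\left(\left(F{\left(0 \right)} + 71\right) - 845\right) + C{\left(11,-43 \right)}\right) + q{\left(6 \right)} = \left(\left(\left(0 + 71\right) - 845\right) + 2\right) + 6^{2} = \left(\left(71 - 845\right) + 2\right) + 36 = \left(-774 + 2\right) + 36 = -772 + 36 = -736$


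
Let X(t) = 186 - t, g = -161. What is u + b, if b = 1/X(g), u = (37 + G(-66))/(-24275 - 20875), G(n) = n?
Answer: 55213/15667050 ≈ 0.0035241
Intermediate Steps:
u = 29/45150 (u = (37 - 66)/(-24275 - 20875) = -29/(-45150) = -29*(-1/45150) = 29/45150 ≈ 0.00064230)
b = 1/347 (b = 1/(186 - 1*(-161)) = 1/(186 + 161) = 1/347 ≈ 0.0028818)
u + b = 29/45150 + 1/347 = 55213/15667050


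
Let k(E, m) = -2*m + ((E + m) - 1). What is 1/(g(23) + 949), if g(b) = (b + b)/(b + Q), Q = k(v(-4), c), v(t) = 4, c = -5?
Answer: 31/29465 ≈ 0.0010521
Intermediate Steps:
k(E, m) = -1 + E - m (k(E, m) = -2*m + (-1 + E + m) = -1 + E - m)
Q = 8 (Q = -1 + 4 - 1*(-5) = -1 + 4 + 5 = 8)
g(b) = 2*b/(8 + b) (g(b) = (b + b)/(b + 8) = (2*b)/(8 + b) = 2*b/(8 + b))
1/(g(23) + 949) = 1/(2*23/(8 + 23) + 949) = 1/(2*23/31 + 949) = 1/(2*23*(1/31) + 949) = 1/(46/31 + 949) = 1/(29465/31) = 31/29465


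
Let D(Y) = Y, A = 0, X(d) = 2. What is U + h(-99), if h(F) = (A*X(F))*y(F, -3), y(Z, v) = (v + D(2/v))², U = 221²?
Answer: 48841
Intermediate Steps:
U = 48841
y(Z, v) = (v + 2/v)²
h(F) = 0 (h(F) = (0*2)*((2 + (-3)²)²/(-3)²) = 0*((2 + 9)²/9) = 0*((⅑)*11²) = 0*((⅑)*121) = 0*(121/9) = 0)
U + h(-99) = 48841 + 0 = 48841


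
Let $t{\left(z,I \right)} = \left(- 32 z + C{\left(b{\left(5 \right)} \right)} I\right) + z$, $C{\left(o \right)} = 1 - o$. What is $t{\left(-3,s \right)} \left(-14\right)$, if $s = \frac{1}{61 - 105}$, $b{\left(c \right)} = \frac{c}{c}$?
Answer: $-1302$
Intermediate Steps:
$b{\left(c \right)} = 1$
$s = - \frac{1}{44}$ ($s = \frac{1}{-44} = - \frac{1}{44} \approx -0.022727$)
$t{\left(z,I \right)} = - 31 z$ ($t{\left(z,I \right)} = \left(- 32 z + \left(1 - 1\right) I\right) + z = \left(- 32 z + 0 I\right) + z = \left(- 32 z + 0\right) + z = - 32 z + z = - 31 z$)
$t{\left(-3,s \right)} \left(-14\right) = \left(-31\right) \left(-3\right) \left(-14\right) = 93 \left(-14\right) = -1302$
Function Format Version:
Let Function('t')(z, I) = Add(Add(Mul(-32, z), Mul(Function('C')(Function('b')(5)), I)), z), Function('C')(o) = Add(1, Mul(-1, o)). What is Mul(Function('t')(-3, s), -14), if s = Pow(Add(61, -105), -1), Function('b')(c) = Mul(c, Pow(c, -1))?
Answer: -1302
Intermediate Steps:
Function('b')(c) = 1
s = Rational(-1, 44) (s = Pow(-44, -1) = Rational(-1, 44) ≈ -0.022727)
Function('t')(z, I) = Mul(-31, z) (Function('t')(z, I) = Add(Add(Mul(-32, z), Mul(Add(1, Mul(-1, 1)), I)), z) = Add(Add(Mul(-32, z), Mul(Add(1, -1), I)), z) = Add(Add(Mul(-32, z), Mul(0, I)), z) = Add(Add(Mul(-32, z), 0), z) = Add(Mul(-32, z), z) = Mul(-31, z))
Mul(Function('t')(-3, s), -14) = Mul(Mul(-31, -3), -14) = Mul(93, -14) = -1302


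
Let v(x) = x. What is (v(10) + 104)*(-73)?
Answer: -8322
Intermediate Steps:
(v(10) + 104)*(-73) = (10 + 104)*(-73) = 114*(-73) = -8322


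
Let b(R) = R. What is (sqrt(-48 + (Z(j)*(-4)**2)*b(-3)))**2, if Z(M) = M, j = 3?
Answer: -192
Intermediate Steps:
(sqrt(-48 + (Z(j)*(-4)**2)*b(-3)))**2 = (sqrt(-48 + (3*(-4)**2)*(-3)))**2 = (sqrt(-48 + (3*16)*(-3)))**2 = (sqrt(-48 + 48*(-3)))**2 = (sqrt(-48 - 144))**2 = (sqrt(-192))**2 = (8*I*sqrt(3))**2 = -192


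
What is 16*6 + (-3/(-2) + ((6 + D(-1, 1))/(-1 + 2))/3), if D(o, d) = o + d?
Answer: 199/2 ≈ 99.500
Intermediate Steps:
D(o, d) = d + o
16*6 + (-3/(-2) + ((6 + D(-1, 1))/(-1 + 2))/3) = 16*6 + (-3/(-2) + ((6 + (1 - 1))/(-1 + 2))/3) = 96 + (-3*(-½) + ((6 + 0)/1)*(⅓)) = 96 + (3/2 + (6*1)*(⅓)) = 96 + (3/2 + 6*(⅓)) = 96 + (3/2 + 2) = 96 + 7/2 = 199/2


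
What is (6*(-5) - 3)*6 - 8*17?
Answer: -334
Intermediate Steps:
(6*(-5) - 3)*6 - 8*17 = (-30 - 3)*6 - 136 = -33*6 - 136 = -198 - 136 = -334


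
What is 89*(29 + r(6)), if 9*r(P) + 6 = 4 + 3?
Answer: 23318/9 ≈ 2590.9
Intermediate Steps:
r(P) = ⅑ (r(P) = -⅔ + (4 + 3)/9 = -⅔ + (⅑)*7 = -⅔ + 7/9 = ⅑)
89*(29 + r(6)) = 89*(29 + ⅑) = 89*(262/9) = 23318/9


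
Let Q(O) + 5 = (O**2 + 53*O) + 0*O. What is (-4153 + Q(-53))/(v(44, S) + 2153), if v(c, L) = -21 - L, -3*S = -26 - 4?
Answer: -2079/1061 ≈ -1.9595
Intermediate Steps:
S = 10 (S = -(-26 - 4)/3 = -1/3*(-30) = 10)
Q(O) = -5 + O**2 + 53*O (Q(O) = -5 + ((O**2 + 53*O) + 0*O) = -5 + ((O**2 + 53*O) + 0) = -5 + (O**2 + 53*O) = -5 + O**2 + 53*O)
(-4153 + Q(-53))/(v(44, S) + 2153) = (-4153 + (-5 + (-53)**2 + 53*(-53)))/((-21 - 1*10) + 2153) = (-4153 + (-5 + 2809 - 2809))/((-21 - 10) + 2153) = (-4153 - 5)/(-31 + 2153) = -4158/2122 = -4158*1/2122 = -2079/1061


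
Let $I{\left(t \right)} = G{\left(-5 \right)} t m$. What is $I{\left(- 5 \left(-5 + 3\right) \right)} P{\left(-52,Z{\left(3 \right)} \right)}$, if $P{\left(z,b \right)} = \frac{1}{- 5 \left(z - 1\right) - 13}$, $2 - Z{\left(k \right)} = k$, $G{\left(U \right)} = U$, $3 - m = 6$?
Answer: $\frac{25}{42} \approx 0.59524$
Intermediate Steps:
$m = -3$ ($m = 3 - 6 = -3$)
$Z{\left(k \right)} = 2 - k$
$P{\left(z,b \right)} = \frac{1}{-8 - 5 z}$ ($P{\left(z,b \right)} = \frac{1}{- 5 \left(-1 + z\right) - 13} = \frac{1}{\left(5 - 5 z\right) - 13} = \frac{1}{-8 - 5 z}$)
$I{\left(t \right)} = 15 t$ ($I{\left(t \right)} = - 5 t \left(-3\right) = 15 t$)
$I{\left(- 5 \left(-5 + 3\right) \right)} P{\left(-52,Z{\left(3 \right)} \right)} = 15 \left(- 5 \left(-5 + 3\right)\right) \left(- \frac{1}{8 + 5 \left(-52\right)}\right) = 15 \left(\left(-5\right) \left(-2\right)\right) \left(- \frac{1}{8 - 260}\right) = 15 \cdot 10 \left(- \frac{1}{-252}\right) = 150 \left(\left(-1\right) \left(- \frac{1}{252}\right)\right) = 150 \cdot \frac{1}{252} = \frac{25}{42}$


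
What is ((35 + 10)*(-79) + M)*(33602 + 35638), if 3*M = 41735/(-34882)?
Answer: -4293552378100/17441 ≈ -2.4618e+8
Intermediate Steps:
M = -41735/104646 (M = (41735/(-34882))/3 = (41735*(-1/34882))/3 = (⅓)*(-41735/34882) = -41735/104646 ≈ -0.39882)
((35 + 10)*(-79) + M)*(33602 + 35638) = ((35 + 10)*(-79) - 41735/104646)*(33602 + 35638) = (45*(-79) - 41735/104646)*69240 = (-3555 - 41735/104646)*69240 = -372058265/104646*69240 = -4293552378100/17441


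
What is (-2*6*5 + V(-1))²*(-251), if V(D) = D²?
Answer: -873731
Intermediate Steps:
(-2*6*5 + V(-1))²*(-251) = (-2*6*5 + (-1)²)²*(-251) = (-12*5 + 1)²*(-251) = (-60 + 1)²*(-251) = (-59)²*(-251) = 3481*(-251) = -873731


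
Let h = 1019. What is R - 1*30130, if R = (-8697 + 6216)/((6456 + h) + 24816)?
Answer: -972930311/32291 ≈ -30130.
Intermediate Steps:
R = -2481/32291 (R = (-8697 + 6216)/((6456 + 1019) + 24816) = -2481/(7475 + 24816) = -2481/32291 ≈ -0.076833)
R - 1*30130 = -2481/32291 - 1*30130 = -2481/32291 - 30130 = -972930311/32291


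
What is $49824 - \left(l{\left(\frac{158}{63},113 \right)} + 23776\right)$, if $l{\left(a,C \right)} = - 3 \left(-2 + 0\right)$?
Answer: $26042$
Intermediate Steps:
$l{\left(a,C \right)} = 6$ ($l{\left(a,C \right)} = \left(-3\right) \left(-2\right) = 6$)
$49824 - \left(l{\left(\frac{158}{63},113 \right)} + 23776\right) = 49824 - \left(6 + 23776\right) = 49824 - 23782 = 26042$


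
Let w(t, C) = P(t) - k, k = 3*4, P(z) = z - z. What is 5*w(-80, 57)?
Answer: -60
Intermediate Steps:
P(z) = 0
k = 12
w(t, C) = -12 (w(t, C) = 0 - 1*12 = 0 - 12 = -12)
5*w(-80, 57) = 5*(-12) = -60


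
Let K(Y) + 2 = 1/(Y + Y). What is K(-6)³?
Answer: -15625/1728 ≈ -9.0423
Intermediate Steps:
K(Y) = -2 + 1/(2*Y) (K(Y) = -2 + 1/(Y + Y) = -2 + 1/(2*Y))
K(-6)³ = (-2 + (½)/(-6))³ = (-2 + (½)*(-⅙))³ = (-2 - 1/12)³ = (-25/12)³ = -15625/1728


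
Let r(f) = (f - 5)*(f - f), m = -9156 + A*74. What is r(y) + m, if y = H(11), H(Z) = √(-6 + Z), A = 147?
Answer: 1722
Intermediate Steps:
y = √5 (y = √(-6 + 11) = √5 ≈ 2.2361)
m = 1722 (m = -9156 + 147*74 = -9156 + 10878 = 1722)
r(f) = 0 (r(f) = (-5 + f)*0 = 0)
r(y) + m = 0 + 1722 = 1722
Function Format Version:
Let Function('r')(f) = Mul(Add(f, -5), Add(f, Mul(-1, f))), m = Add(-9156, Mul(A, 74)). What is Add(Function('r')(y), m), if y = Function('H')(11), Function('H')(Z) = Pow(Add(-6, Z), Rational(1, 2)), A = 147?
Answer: 1722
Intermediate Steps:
y = Pow(5, Rational(1, 2)) (y = Pow(Add(-6, 11), Rational(1, 2)) = Pow(5, Rational(1, 2)) ≈ 2.2361)
m = 1722 (m = Add(-9156, Mul(147, 74)) = Add(-9156, 10878) = 1722)
Function('r')(f) = 0 (Function('r')(f) = Mul(Add(-5, f), 0) = 0)
Add(Function('r')(y), m) = Add(0, 1722) = 1722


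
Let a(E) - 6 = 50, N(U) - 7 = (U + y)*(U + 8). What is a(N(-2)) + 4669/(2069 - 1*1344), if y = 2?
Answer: 1561/25 ≈ 62.440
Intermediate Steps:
N(U) = 7 + (2 + U)*(8 + U) (N(U) = 7 + (U + 2)*(U + 8) = 7 + (2 + U)*(8 + U))
a(E) = 56 (a(E) = 6 + 50 = 56)
a(N(-2)) + 4669/(2069 - 1*1344) = 56 + 4669/(2069 - 1*1344) = 56 + 4669/(2069 - 1344) = 56 + 4669/725 = 56 + 4669*(1/725) = 56 + 161/25 = 1561/25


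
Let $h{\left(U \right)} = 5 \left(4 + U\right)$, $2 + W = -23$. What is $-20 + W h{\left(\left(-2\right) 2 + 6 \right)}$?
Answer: $-770$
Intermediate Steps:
$W = -25$ ($W = -2 - 23 = -25$)
$h{\left(U \right)} = 20 + 5 U$
$-20 + W h{\left(\left(-2\right) 2 + 6 \right)} = -20 - 25 \left(20 + 5 \left(\left(-2\right) 2 + 6\right)\right) = -20 - 25 \left(20 + 5 \left(-4 + 6\right)\right) = -20 - 25 \left(20 + 5 \cdot 2\right) = -20 - 25 \left(20 + 10\right) = -20 - 750 = -770$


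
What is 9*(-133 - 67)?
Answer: -1800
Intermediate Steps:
9*(-133 - 67) = 9*(-200) = -1800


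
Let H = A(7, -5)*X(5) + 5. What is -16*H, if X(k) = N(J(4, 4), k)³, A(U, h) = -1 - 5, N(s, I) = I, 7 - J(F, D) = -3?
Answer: 11920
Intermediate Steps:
J(F, D) = 10 (J(F, D) = 7 - 1*(-3) = 7 + 3 = 10)
A(U, h) = -6
X(k) = k³
H = -745 (H = -6*5³ + 5 = -6*125 + 5 = -750 + 5 = -745)
-16*H = -16*(-745) = 11920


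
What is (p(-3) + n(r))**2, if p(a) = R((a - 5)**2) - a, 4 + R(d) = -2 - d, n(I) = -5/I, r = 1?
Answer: 5184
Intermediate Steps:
R(d) = -6 - d (R(d) = -4 + (-2 - d) = -6 - d)
p(a) = -6 - a - (-5 + a)**2 (p(a) = (-6 - (a - 5)**2) - a = (-6 - (-5 + a)**2) - a = -6 - a - (-5 + a)**2)
(p(-3) + n(r))**2 = ((-31 - 1*(-3)**2 + 9*(-3)) - 5/1)**2 = ((-31 - 1*9 - 27) - 5*1)**2 = ((-31 - 9 - 27) - 5)**2 = (-67 - 5)**2 = (-72)**2 = 5184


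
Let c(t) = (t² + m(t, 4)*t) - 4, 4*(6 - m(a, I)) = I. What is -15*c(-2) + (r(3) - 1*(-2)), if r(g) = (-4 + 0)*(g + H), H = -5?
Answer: 160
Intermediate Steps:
m(a, I) = 6 - I/4
r(g) = 20 - 4*g (r(g) = (-4 + 0)*(g - 5) = -4*(-5 + g) = 20 - 4*g)
c(t) = -4 + t² + 5*t (c(t) = (t² + (6 - ¼*4)*t) - 4 = (t² + (6 - 1)*t) - 4 = (t² + 5*t) - 4 = -4 + t² + 5*t)
-15*c(-2) + (r(3) - 1*(-2)) = -15*(-4 + (-2)² + 5*(-2)) + ((20 - 4*3) - 1*(-2)) = -15*(-4 + 4 - 10) + ((20 - 12) + 2) = -15*(-10) + (8 + 2) = 150 + 10 = 160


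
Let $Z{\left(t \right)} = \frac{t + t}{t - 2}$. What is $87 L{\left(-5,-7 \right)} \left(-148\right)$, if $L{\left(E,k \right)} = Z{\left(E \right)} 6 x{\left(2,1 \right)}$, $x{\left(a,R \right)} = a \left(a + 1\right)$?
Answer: $- \frac{4635360}{7} \approx -6.6219 \cdot 10^{5}$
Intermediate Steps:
$x{\left(a,R \right)} = a \left(1 + a\right)$
$Z{\left(t \right)} = \frac{2 t}{-2 + t}$
$L{\left(E,k \right)} = \frac{72 E}{-2 + E}$ ($L{\left(E,k \right)} = \frac{2 E}{-2 + E} 6 \cdot 2 \left(1 + 2\right) = \frac{12 E}{-2 + E} 2 \cdot 3 = \frac{12 E}{-2 + E} 6 = \frac{72 E}{-2 + E}$)
$87 L{\left(-5,-7 \right)} \left(-148\right) = 87 \cdot 72 \left(-5\right) \frac{1}{-2 - 5} \left(-148\right) = 87 \cdot 72 \left(-5\right) \frac{1}{-7} \left(-148\right) = 87 \cdot 72 \left(-5\right) \left(- \frac{1}{7}\right) \left(-148\right) = 87 \cdot \frac{360}{7} \left(-148\right) = \frac{31320}{7} \left(-148\right) = - \frac{4635360}{7}$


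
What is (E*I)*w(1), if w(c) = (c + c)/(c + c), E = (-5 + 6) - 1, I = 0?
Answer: 0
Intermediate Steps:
E = 0 (E = 1 - 1 = 0)
w(c) = 1 (w(c) = (2*c)/((2*c)) = (2*c)*(1/(2*c)) = 1)
(E*I)*w(1) = (0*0)*1 = 0*1 = 0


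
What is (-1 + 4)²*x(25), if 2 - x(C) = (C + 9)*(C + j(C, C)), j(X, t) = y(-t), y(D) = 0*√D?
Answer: -7632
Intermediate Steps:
y(D) = 0
j(X, t) = 0
x(C) = 2 - C*(9 + C) (x(C) = 2 - (C + 9)*(C + 0) = 2 - (9 + C)*C = 2 - C*(9 + C))
(-1 + 4)²*x(25) = (-1 + 4)²*(2 - 1*25² - 9*25) = 3²*(2 - 1*625 - 225) = 9*(2 - 625 - 225) = 9*(-848) = -7632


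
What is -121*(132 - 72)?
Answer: -7260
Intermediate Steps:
-121*(132 - 72) = -121*60 = -7260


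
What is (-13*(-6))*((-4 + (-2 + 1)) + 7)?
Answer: 156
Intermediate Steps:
(-13*(-6))*((-4 + (-2 + 1)) + 7) = 78*((-4 - 1) + 7) = 78*(-5 + 7) = 78*2 = 156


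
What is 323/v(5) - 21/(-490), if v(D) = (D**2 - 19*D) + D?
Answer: -4483/910 ≈ -4.9264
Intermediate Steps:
v(D) = D**2 - 18*D
323/v(5) - 21/(-490) = 323/((5*(-18 + 5))) - 21/(-490) = 323/((5*(-13))) - 21*(-1/490) = 323/(-65) + 3/70 = 323*(-1/65) + 3/70 = -323/65 + 3/70 = -4483/910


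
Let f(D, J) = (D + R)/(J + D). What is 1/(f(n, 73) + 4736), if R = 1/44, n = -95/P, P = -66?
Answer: 9826/46536129 ≈ 0.00021115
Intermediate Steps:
n = 95/66 (n = -95/(-66) = -95*(-1/66) = 95/66 ≈ 1.4394)
R = 1/44 ≈ 0.022727
f(D, J) = (1/44 + D)/(D + J) (f(D, J) = (D + 1/44)/(J + D) = (1/44 + D)/(D + J))
1/(f(n, 73) + 4736) = 1/((1/44 + 95/66)/(95/66 + 73) + 4736) = 1/((193/132)/(4913/66) + 4736) = 1/((66/4913)*(193/132) + 4736) = 1/(193/9826 + 4736) = 1/(46536129/9826) = 9826/46536129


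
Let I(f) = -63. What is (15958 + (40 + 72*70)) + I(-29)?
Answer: 20975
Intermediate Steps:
(15958 + (40 + 72*70)) + I(-29) = (15958 + (40 + 72*70)) - 63 = (15958 + (40 + 5040)) - 63 = (15958 + 5080) - 63 = 21038 - 63 = 20975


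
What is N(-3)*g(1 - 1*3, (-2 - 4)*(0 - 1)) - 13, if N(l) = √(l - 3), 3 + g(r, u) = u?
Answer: -13 + 3*I*√6 ≈ -13.0 + 7.3485*I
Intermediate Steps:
g(r, u) = -3 + u
N(l) = √(-3 + l)
N(-3)*g(1 - 1*3, (-2 - 4)*(0 - 1)) - 13 = √(-3 - 3)*(-3 + (-2 - 4)*(0 - 1)) - 13 = √(-6)*(-3 - 6*(-1)) - 13 = (I*√6)*(-3 + 6) - 13 = (I*√6)*3 - 13 = 3*I*√6 - 13 = -13 + 3*I*√6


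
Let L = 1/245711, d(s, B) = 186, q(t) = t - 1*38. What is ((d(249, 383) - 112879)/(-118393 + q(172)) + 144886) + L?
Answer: 4210058017397996/29057537149 ≈ 1.4489e+5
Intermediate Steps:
q(t) = -38 + t (q(t) = t - 38 = -38 + t)
L = 1/245711 ≈ 4.0698e-6
((d(249, 383) - 112879)/(-118393 + q(172)) + 144886) + L = ((186 - 112879)/(-118393 + (-38 + 172)) + 144886) + 1/245711 = (-112693/(-118393 + 134) + 144886) + 1/245711 = (-112693/(-118259) + 144886) + 1/245711 = (-112693*(-1/118259) + 144886) + 1/245711 = (112693/118259 + 144886) + 1/245711 = 17134186167/118259 + 1/245711 = 4210058017397996/29057537149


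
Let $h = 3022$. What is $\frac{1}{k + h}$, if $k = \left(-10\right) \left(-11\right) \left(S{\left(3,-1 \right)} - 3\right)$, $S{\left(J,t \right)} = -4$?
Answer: $\frac{1}{2252} \approx 0.00044405$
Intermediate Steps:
$k = -770$ ($k = \left(-10\right) \left(-11\right) \left(-4 - 3\right) = 110 \left(-7\right) = -770$)
$\frac{1}{k + h} = \frac{1}{-770 + 3022} = \frac{1}{2252}$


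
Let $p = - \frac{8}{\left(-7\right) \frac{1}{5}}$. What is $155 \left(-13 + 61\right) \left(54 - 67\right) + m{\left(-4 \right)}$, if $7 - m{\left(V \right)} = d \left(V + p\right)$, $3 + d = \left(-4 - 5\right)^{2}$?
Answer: $- \frac{677927}{7} \approx -96847.0$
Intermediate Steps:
$p = \frac{40}{7}$ ($p = - \frac{8}{\left(-7\right) \frac{1}{5}} = - \frac{8}{- \frac{7}{5}} = \left(-8\right) \left(- \frac{5}{7}\right) = \frac{40}{7} \approx 5.7143$)
$d = 78$ ($d = -3 + \left(-4 - 5\right)^{2} = -3 + \left(-9\right)^{2} = -3 + 81 = 78$)
$m{\left(V \right)} = - \frac{3071}{7} - 78 V$ ($m{\left(V \right)} = 7 - 78 \left(V + \frac{40}{7}\right) = 7 - 78 \left(\frac{40}{7} + V\right) = 7 - \left(\frac{3120}{7} + 78 V\right) = - \frac{3071}{7} - 78 V$)
$155 \left(-13 + 61\right) \left(54 - 67\right) + m{\left(-4 \right)} = 155 \left(-13 + 61\right) \left(54 - 67\right) - \frac{887}{7} = 155 \cdot 48 \left(-13\right) + \left(- \frac{3071}{7} + 312\right) = 155 \left(-624\right) - \frac{887}{7} = -96720 - \frac{887}{7} = - \frac{677927}{7}$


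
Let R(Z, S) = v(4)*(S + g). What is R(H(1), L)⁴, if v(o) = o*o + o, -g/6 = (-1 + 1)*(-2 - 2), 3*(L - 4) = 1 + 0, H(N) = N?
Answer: 4569760000/81 ≈ 5.6417e+7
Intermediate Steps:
L = 13/3 (L = 4 + (1 + 0)/3 = 4 + (⅓)*1 = 4 + ⅓ = 13/3 ≈ 4.3333)
g = 0 (g = -6*(-1 + 1)*(-2 - 2) = -0*(-4) = -6*0 = 0)
v(o) = o + o² (v(o) = o² + o = o + o²)
R(Z, S) = 20*S (R(Z, S) = (4*(1 + 4))*(S + 0) = (4*5)*S = 20*S)
R(H(1), L)⁴ = (20*(13/3))⁴ = (260/3)⁴ = 4569760000/81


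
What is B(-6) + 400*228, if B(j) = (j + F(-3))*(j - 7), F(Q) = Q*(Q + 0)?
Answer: 91161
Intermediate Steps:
F(Q) = Q**2 (F(Q) = Q*Q = Q**2)
B(j) = (-7 + j)*(9 + j) (B(j) = (j + (-3)**2)*(j - 7) = (j + 9)*(-7 + j) = (9 + j)*(-7 + j) = (-7 + j)*(9 + j))
B(-6) + 400*228 = (-63 + (-6)**2 + 2*(-6)) + 400*228 = (-63 + 36 - 12) + 91200 = -39 + 91200 = 91161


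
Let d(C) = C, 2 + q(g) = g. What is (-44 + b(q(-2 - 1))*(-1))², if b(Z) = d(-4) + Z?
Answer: 1225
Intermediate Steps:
q(g) = -2 + g
b(Z) = -4 + Z
(-44 + b(q(-2 - 1))*(-1))² = (-44 + (-4 + (-2 + (-2 - 1)))*(-1))² = (-44 + (-4 + (-2 - 3))*(-1))² = (-44 + (-4 - 5)*(-1))² = (-44 - 9*(-1))² = (-44 + 9)² = (-35)² = 1225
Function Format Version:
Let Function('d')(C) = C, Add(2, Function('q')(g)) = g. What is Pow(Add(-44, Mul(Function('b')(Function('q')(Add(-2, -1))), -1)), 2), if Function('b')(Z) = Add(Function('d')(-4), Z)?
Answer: 1225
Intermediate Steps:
Function('q')(g) = Add(-2, g)
Function('b')(Z) = Add(-4, Z)
Pow(Add(-44, Mul(Function('b')(Function('q')(Add(-2, -1))), -1)), 2) = Pow(Add(-44, Mul(Add(-4, Add(-2, Add(-2, -1))), -1)), 2) = Pow(Add(-44, Mul(Add(-4, Add(-2, -3)), -1)), 2) = Pow(Add(-44, Mul(Add(-4, -5), -1)), 2) = Pow(Add(-44, Mul(-9, -1)), 2) = Pow(Add(-44, 9), 2) = Pow(-35, 2) = 1225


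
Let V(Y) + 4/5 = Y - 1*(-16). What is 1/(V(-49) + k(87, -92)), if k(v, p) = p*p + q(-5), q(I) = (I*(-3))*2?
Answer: 5/42301 ≈ 0.00011820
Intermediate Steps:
q(I) = -6*I (q(I) = -3*I*2 = -6*I)
k(v, p) = 30 + p² (k(v, p) = p*p - 6*(-5) = p² + 30 = 30 + p²)
V(Y) = 76/5 + Y (V(Y) = -⅘ + (Y - 1*(-16)) = -⅘ + (Y + 16) = -⅘ + (16 + Y) = 76/5 + Y)
1/(V(-49) + k(87, -92)) = 1/((76/5 - 49) + (30 + (-92)²)) = 1/(-169/5 + (30 + 8464)) = 1/(-169/5 + 8494) = 1/(42301/5) = 5/42301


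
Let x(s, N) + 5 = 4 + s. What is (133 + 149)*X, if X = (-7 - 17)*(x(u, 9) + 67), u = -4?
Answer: -419616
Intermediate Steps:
x(s, N) = -1 + s (x(s, N) = -5 + (4 + s) = -1 + s)
X = -1488 (X = (-7 - 17)*((-1 - 4) + 67) = -24*(-5 + 67) = -24*62 = -1488)
(133 + 149)*X = (133 + 149)*(-1488) = 282*(-1488) = -419616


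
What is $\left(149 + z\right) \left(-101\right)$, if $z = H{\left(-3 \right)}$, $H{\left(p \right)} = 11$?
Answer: $-16160$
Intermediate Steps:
$z = 11$
$\left(149 + z\right) \left(-101\right) = \left(149 + 11\right) \left(-101\right) = 160 \left(-101\right) = -16160$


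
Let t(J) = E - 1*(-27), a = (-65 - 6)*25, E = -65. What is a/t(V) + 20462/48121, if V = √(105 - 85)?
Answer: 86192331/1828598 ≈ 47.136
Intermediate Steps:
V = 2*√5 (V = √20 = 2*√5 ≈ 4.4721)
a = -1775 (a = -71*25 = -1775)
t(J) = -38 (t(J) = -65 - 1*(-27) = -65 + 27 = -38)
a/t(V) + 20462/48121 = -1775/(-38) + 20462/48121 = -1775*(-1/38) + 20462*(1/48121) = 1775/38 + 20462/48121 = 86192331/1828598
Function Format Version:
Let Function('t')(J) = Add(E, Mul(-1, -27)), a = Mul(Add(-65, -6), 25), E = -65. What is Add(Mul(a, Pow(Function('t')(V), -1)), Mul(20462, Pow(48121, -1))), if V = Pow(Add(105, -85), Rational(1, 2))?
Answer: Rational(86192331, 1828598) ≈ 47.136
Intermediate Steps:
V = Mul(2, Pow(5, Rational(1, 2))) (V = Pow(20, Rational(1, 2)) = Mul(2, Pow(5, Rational(1, 2))) ≈ 4.4721)
a = -1775 (a = Mul(-71, 25) = -1775)
Function('t')(J) = -38 (Function('t')(J) = Add(-65, Mul(-1, -27)) = Add(-65, 27) = -38)
Add(Mul(a, Pow(Function('t')(V), -1)), Mul(20462, Pow(48121, -1))) = Add(Mul(-1775, Pow(-38, -1)), Mul(20462, Pow(48121, -1))) = Add(Mul(-1775, Rational(-1, 38)), Mul(20462, Rational(1, 48121))) = Add(Rational(1775, 38), Rational(20462, 48121)) = Rational(86192331, 1828598)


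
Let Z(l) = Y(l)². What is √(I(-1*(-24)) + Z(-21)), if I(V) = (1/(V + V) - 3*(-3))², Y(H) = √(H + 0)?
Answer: √139105/48 ≈ 7.7702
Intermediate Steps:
Y(H) = √H
Z(l) = l (Z(l) = (√l)² = l)
I(V) = (9 + 1/(2*V))² (I(V) = (1/(2*V) + 9)² = (9 + 1/(2*V))²)
√(I(-1*(-24)) + Z(-21)) = √((1 + 18*(-1*(-24)))²/(4*(-1*(-24))²) - 21) = √((¼)*(1 + 18*24)²/24² - 21) = √((¼)*(1/576)*(1 + 432)² - 21) = √((¼)*(1/576)*433² - 21) = √((¼)*(1/576)*187489 - 21) = √(187489/2304 - 21) = √(139105/2304) = √139105/48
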